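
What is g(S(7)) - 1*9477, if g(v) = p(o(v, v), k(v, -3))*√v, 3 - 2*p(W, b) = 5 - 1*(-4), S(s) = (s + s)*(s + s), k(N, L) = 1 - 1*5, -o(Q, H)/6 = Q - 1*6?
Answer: -9519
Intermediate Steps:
o(Q, H) = 36 - 6*Q (o(Q, H) = -6*(Q - 1*6) = -6*(Q - 6) = -6*(-6 + Q) = 36 - 6*Q)
k(N, L) = -4 (k(N, L) = 1 - 5 = -4)
S(s) = 4*s² (S(s) = (2*s)*(2*s) = 4*s²)
p(W, b) = -3 (p(W, b) = 3/2 - (5 - 1*(-4))/2 = 3/2 - (5 + 4)/2 = 3/2 - ½*9 = 3/2 - 9/2 = -3)
g(v) = -3*√v
g(S(7)) - 1*9477 = -3*√(4*7²) - 1*9477 = -3*√(4*49) - 9477 = -3*√196 - 9477 = -3*14 - 9477 = -42 - 9477 = -9519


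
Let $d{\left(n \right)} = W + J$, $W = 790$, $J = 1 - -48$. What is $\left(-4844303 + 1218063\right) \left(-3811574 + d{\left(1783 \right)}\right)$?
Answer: $13818639686400$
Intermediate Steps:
$J = 49$ ($J = 1 + 48 = 49$)
$d{\left(n \right)} = 839$ ($d{\left(n \right)} = 790 + 49 = 839$)
$\left(-4844303 + 1218063\right) \left(-3811574 + d{\left(1783 \right)}\right) = \left(-4844303 + 1218063\right) \left(-3811574 + 839\right) = \left(-3626240\right) \left(-3810735\right) = 13818639686400$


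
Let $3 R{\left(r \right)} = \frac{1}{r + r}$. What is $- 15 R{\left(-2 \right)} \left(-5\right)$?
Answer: $- \frac{25}{4} \approx -6.25$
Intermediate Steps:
$R{\left(r \right)} = \frac{1}{6 r}$ ($R{\left(r \right)} = \frac{1}{3 \left(r + r\right)} = \frac{1}{3 \cdot 2 r} = \frac{\frac{1}{2} \frac{1}{r}}{3} = \frac{1}{6 r}$)
$- 15 R{\left(-2 \right)} \left(-5\right) = - 15 \frac{1}{6 \left(-2\right)} \left(-5\right) = - 15 \cdot \frac{1}{6} \left(- \frac{1}{2}\right) \left(-5\right) = \left(-15\right) \left(- \frac{1}{12}\right) \left(-5\right) = \frac{5}{4} \left(-5\right) = - \frac{25}{4}$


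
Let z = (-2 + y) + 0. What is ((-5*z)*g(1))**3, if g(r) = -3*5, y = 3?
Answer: 421875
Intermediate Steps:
z = 1 (z = (-2 + 3) + 0 = 1 + 0 = 1)
g(r) = -15
((-5*z)*g(1))**3 = (-5*1*(-15))**3 = (-5*(-15))**3 = 75**3 = 421875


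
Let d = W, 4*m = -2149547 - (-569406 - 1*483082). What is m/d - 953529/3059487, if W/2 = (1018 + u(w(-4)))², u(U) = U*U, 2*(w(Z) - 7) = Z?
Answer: -3884934100567/8875359662568 ≈ -0.43772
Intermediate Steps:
w(Z) = 7 + Z/2
u(U) = U²
m = -1097059/4 (m = (-2149547 - (-569406 - 1*483082))/4 = (-2149547 - (-569406 - 483082))/4 = (-2149547 - 1*(-1052488))/4 = (-2149547 + 1052488)/4 = (¼)*(-1097059) = -1097059/4 ≈ -2.7427e+5)
W = 2175698 (W = 2*(1018 + (7 + (½)*(-4))²)² = 2*(1018 + (7 - 2)²)² = 2*(1018 + 5²)² = 2*(1018 + 25)² = 2*1043² = 2*1087849 = 2175698)
d = 2175698
m/d - 953529/3059487 = -1097059/4/2175698 - 953529/3059487 = -1097059/4*1/2175698 - 953529*1/3059487 = -1097059/8702792 - 317843/1019829 = -3884934100567/8875359662568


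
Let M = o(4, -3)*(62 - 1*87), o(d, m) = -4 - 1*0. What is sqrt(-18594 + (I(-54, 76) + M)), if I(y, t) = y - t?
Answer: 8*I*sqrt(291) ≈ 136.47*I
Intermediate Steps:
o(d, m) = -4 (o(d, m) = -4 + 0 = -4)
M = 100 (M = -4*(62 - 1*87) = -4*(62 - 87) = -4*(-25) = 100)
sqrt(-18594 + (I(-54, 76) + M)) = sqrt(-18594 + ((-54 - 1*76) + 100)) = sqrt(-18594 + ((-54 - 76) + 100)) = sqrt(-18594 + (-130 + 100)) = sqrt(-18594 - 30) = sqrt(-18624) = 8*I*sqrt(291)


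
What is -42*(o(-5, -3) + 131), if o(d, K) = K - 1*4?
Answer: -5208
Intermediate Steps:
o(d, K) = -4 + K (o(d, K) = K - 4 = -4 + K)
-42*(o(-5, -3) + 131) = -42*((-4 - 3) + 131) = -42*(-7 + 131) = -42*124 = -5208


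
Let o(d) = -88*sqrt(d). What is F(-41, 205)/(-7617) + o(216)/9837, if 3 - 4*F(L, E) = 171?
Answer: 14/2539 - 176*sqrt(6)/3279 ≈ -0.12596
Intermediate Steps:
F(L, E) = -42 (F(L, E) = 3/4 - 1/4*171 = 3/4 - 171/4 = -42)
F(-41, 205)/(-7617) + o(216)/9837 = -42/(-7617) - 528*sqrt(6)/9837 = -42*(-1/7617) - 528*sqrt(6)*(1/9837) = 14/2539 - 528*sqrt(6)*(1/9837) = 14/2539 - 176*sqrt(6)/3279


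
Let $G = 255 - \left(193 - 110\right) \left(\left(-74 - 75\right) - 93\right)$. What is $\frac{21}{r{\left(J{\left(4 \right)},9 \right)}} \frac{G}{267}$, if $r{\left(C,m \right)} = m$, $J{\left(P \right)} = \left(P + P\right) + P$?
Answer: $\frac{142387}{801} \approx 177.76$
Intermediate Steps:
$J{\left(P \right)} = 3 P$ ($J{\left(P \right)} = 2 P + P = 3 P$)
$G = 20341$ ($G = 255 - 83 \left(-149 - 93\right) = 255 - 83 \left(-242\right) = 255 - -20086 = 255 + 20086 = 20341$)
$\frac{21}{r{\left(J{\left(4 \right)},9 \right)}} \frac{G}{267} = \frac{21}{9} \cdot \frac{20341}{267} = 21 \cdot \frac{1}{9} \cdot 20341 \cdot \frac{1}{267} = \frac{7}{3} \cdot \frac{20341}{267} = \frac{142387}{801}$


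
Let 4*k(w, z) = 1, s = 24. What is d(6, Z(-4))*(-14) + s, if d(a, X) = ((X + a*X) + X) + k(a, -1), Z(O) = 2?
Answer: -407/2 ≈ -203.50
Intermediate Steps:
k(w, z) = ¼ (k(w, z) = (¼)*1 = ¼)
d(a, X) = ¼ + 2*X + X*a (d(a, X) = ((X + a*X) + X) + ¼ = ((X + X*a) + X) + ¼ = (2*X + X*a) + ¼ = ¼ + 2*X + X*a)
d(6, Z(-4))*(-14) + s = (¼ + 2*2 + 2*6)*(-14) + 24 = (¼ + 4 + 12)*(-14) + 24 = (65/4)*(-14) + 24 = -455/2 + 24 = -407/2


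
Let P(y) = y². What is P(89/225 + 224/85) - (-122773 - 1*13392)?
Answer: 1992313450774/14630625 ≈ 1.3617e+5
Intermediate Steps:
P(89/225 + 224/85) - (-122773 - 1*13392) = (89/225 + 224/85)² - (-122773 - 1*13392) = (89*(1/225) + 224*(1/85))² - (-122773 - 13392) = (89/225 + 224/85)² - 1*(-136165) = (11593/3825)² + 136165 = 134397649/14630625 + 136165 = 1992313450774/14630625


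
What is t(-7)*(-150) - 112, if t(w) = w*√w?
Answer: -112 + 1050*I*√7 ≈ -112.0 + 2778.0*I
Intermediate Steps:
t(w) = w^(3/2)
t(-7)*(-150) - 112 = (-7)^(3/2)*(-150) - 112 = -7*I*√7*(-150) - 112 = 1050*I*√7 - 112 = -112 + 1050*I*√7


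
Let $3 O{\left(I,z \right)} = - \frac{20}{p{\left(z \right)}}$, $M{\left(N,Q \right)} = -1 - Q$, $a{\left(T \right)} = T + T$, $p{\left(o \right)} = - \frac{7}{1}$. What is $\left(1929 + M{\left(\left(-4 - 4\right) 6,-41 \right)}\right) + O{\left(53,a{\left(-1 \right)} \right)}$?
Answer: $\frac{41369}{21} \approx 1970.0$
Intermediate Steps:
$p{\left(o \right)} = -7$ ($p{\left(o \right)} = \left(-7\right) 1 = -7$)
$a{\left(T \right)} = 2 T$
$O{\left(I,z \right)} = \frac{20}{21}$ ($O{\left(I,z \right)} = \frac{\left(-20\right) \frac{1}{-7}}{3} = \frac{\left(-20\right) \left(- \frac{1}{7}\right)}{3} = \frac{1}{3} \cdot \frac{20}{7} = \frac{20}{21}$)
$\left(1929 + M{\left(\left(-4 - 4\right) 6,-41 \right)}\right) + O{\left(53,a{\left(-1 \right)} \right)} = \left(1929 - -40\right) + \frac{20}{21} = \left(1929 + \left(-1 + 41\right)\right) + \frac{20}{21} = \left(1929 + 40\right) + \frac{20}{21} = 1969 + \frac{20}{21} = \frac{41369}{21}$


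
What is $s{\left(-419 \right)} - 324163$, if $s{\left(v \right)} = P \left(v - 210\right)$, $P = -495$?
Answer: $-12808$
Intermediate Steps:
$s{\left(v \right)} = 103950 - 495 v$ ($s{\left(v \right)} = - 495 \left(v - 210\right) = - 495 \left(-210 + v\right) = 103950 - 495 v$)
$s{\left(-419 \right)} - 324163 = \left(103950 - -207405\right) - 324163 = \left(103950 + 207405\right) - 324163 = 311355 - 324163 = -12808$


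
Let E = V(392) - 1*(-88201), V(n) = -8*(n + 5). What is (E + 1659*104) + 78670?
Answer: 336231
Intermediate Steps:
V(n) = -40 - 8*n (V(n) = -8*(5 + n) = -40 - 8*n)
E = 85025 (E = (-40 - 8*392) - 1*(-88201) = (-40 - 3136) + 88201 = -3176 + 88201 = 85025)
(E + 1659*104) + 78670 = (85025 + 1659*104) + 78670 = (85025 + 172536) + 78670 = 257561 + 78670 = 336231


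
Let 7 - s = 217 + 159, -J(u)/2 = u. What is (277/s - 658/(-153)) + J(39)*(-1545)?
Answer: 251993833/2091 ≈ 1.2051e+5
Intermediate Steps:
J(u) = -2*u
s = -369 (s = 7 - (217 + 159) = 7 - 1*376 = 7 - 376 = -369)
(277/s - 658/(-153)) + J(39)*(-1545) = (277/(-369) - 658/(-153)) - 2*39*(-1545) = (277*(-1/369) - 658*(-1/153)) - 78*(-1545) = (-277/369 + 658/153) + 120510 = 7423/2091 + 120510 = 251993833/2091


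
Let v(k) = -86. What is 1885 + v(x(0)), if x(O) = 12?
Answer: 1799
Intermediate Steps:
1885 + v(x(0)) = 1885 - 86 = 1799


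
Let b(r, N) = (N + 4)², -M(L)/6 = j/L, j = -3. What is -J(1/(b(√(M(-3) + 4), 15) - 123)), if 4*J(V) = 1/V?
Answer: -119/2 ≈ -59.500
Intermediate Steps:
M(L) = 18/L (M(L) = -(-18)/L = 18/L)
b(r, N) = (4 + N)²
J(V) = 1/(4*V)
-J(1/(b(√(M(-3) + 4), 15) - 123)) = -1/(4*(1/((4 + 15)² - 123))) = -1/(4*(1/(19² - 123))) = -1/(4*(1/(361 - 123))) = -1/(4*(1/238)) = -1/(4*1/238) = -238/4 = -1*119/2 = -119/2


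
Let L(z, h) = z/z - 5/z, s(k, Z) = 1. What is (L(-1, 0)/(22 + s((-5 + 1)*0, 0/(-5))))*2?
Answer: 12/23 ≈ 0.52174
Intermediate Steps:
L(z, h) = 1 - 5/z
(L(-1, 0)/(22 + s((-5 + 1)*0, 0/(-5))))*2 = (((-5 - 1)/(-1))/(22 + 1))*2 = ((-1*(-6))/23)*2 = ((1/23)*6)*2 = (6/23)*2 = 12/23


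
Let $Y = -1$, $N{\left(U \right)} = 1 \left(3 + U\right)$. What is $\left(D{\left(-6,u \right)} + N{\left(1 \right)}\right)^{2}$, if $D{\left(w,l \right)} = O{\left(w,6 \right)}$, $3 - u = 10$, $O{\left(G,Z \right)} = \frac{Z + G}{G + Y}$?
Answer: $16$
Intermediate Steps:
$N{\left(U \right)} = 3 + U$
$O{\left(G,Z \right)} = \frac{G + Z}{-1 + G}$ ($O{\left(G,Z \right)} = \frac{Z + G}{G - 1} = \frac{G + Z}{-1 + G}$)
$u = -7$ ($u = 3 - 10 = -7$)
$D{\left(w,l \right)} = \frac{6 + w}{-1 + w}$ ($D{\left(w,l \right)} = \frac{w + 6}{-1 + w} = \frac{6 + w}{-1 + w}$)
$\left(D{\left(-6,u \right)} + N{\left(1 \right)}\right)^{2} = \left(\frac{6 - 6}{-1 - 6} + \left(3 + 1\right)\right)^{2} = \left(\frac{1}{-7} \cdot 0 + 4\right)^{2} = \left(\left(- \frac{1}{7}\right) 0 + 4\right)^{2} = \left(0 + 4\right)^{2} = 4^{2} = 16$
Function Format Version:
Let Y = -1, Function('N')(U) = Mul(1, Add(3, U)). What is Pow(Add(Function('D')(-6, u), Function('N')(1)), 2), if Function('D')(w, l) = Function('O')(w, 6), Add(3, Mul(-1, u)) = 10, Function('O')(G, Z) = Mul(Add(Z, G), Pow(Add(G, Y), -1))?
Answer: 16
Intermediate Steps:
Function('N')(U) = Add(3, U)
Function('O')(G, Z) = Mul(Pow(Add(-1, G), -1), Add(G, Z)) (Function('O')(G, Z) = Mul(Add(Z, G), Pow(Add(G, -1), -1)) = Mul(Add(G, Z), Pow(Add(-1, G), -1)) = Mul(Pow(Add(-1, G), -1), Add(G, Z)))
u = -7 (u = Add(3, Mul(-1, 10)) = Add(3, -10) = -7)
Function('D')(w, l) = Mul(Pow(Add(-1, w), -1), Add(6, w)) (Function('D')(w, l) = Mul(Pow(Add(-1, w), -1), Add(w, 6)) = Mul(Pow(Add(-1, w), -1), Add(6, w)))
Pow(Add(Function('D')(-6, u), Function('N')(1)), 2) = Pow(Add(Mul(Pow(Add(-1, -6), -1), Add(6, -6)), Add(3, 1)), 2) = Pow(Add(Mul(Pow(-7, -1), 0), 4), 2) = Pow(Add(Mul(Rational(-1, 7), 0), 4), 2) = Pow(Add(0, 4), 2) = Pow(4, 2) = 16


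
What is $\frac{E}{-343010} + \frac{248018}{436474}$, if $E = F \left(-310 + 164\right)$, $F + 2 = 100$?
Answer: $\frac{22829431043}{37428736685} \approx 0.60994$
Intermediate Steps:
$F = 98$ ($F = -2 + 100 = 98$)
$E = -14308$ ($E = 98 \left(-310 + 164\right) = 98 \left(-146\right) = -14308$)
$\frac{E}{-343010} + \frac{248018}{436474} = - \frac{14308}{-343010} + \frac{248018}{436474} = \left(-14308\right) \left(- \frac{1}{343010}\right) + 248018 \cdot \frac{1}{436474} = \frac{7154}{171505} + \frac{124009}{218237} = \frac{22829431043}{37428736685}$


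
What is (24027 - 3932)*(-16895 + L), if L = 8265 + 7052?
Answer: -31709910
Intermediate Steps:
L = 15317
(24027 - 3932)*(-16895 + L) = (24027 - 3932)*(-16895 + 15317) = 20095*(-1578) = -31709910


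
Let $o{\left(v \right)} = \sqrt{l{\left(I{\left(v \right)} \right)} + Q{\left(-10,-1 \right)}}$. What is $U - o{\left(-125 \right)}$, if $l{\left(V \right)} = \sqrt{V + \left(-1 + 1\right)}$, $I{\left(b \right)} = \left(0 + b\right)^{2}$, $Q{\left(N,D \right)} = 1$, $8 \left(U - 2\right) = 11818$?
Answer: $\frac{5917}{4} - 3 \sqrt{14} \approx 1468.0$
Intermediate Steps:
$U = \frac{5917}{4}$ ($U = 2 + \frac{1}{8} \cdot 11818 = 2 + \frac{5909}{4} = \frac{5917}{4} \approx 1479.3$)
$I{\left(b \right)} = b^{2}$
$l{\left(V \right)} = \sqrt{V}$ ($l{\left(V \right)} = \sqrt{V + 0} = \sqrt{V}$)
$o{\left(v \right)} = \sqrt{1 + \sqrt{v^{2}}}$ ($o{\left(v \right)} = \sqrt{\sqrt{v^{2}} + 1} = \sqrt{1 + \sqrt{v^{2}}}$)
$U - o{\left(-125 \right)} = \frac{5917}{4} - \sqrt{1 + \sqrt{\left(-125\right)^{2}}} = \frac{5917}{4} - \sqrt{1 + \sqrt{15625}} = \frac{5917}{4} - \sqrt{1 + 125} = \frac{5917}{4} - \sqrt{126} = \frac{5917}{4} - 3 \sqrt{14}$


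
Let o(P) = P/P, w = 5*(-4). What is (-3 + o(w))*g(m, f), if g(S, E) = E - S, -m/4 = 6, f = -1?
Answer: -46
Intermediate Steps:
m = -24 (m = -4*6 = -24)
w = -20
o(P) = 1
(-3 + o(w))*g(m, f) = (-3 + 1)*(-1 - 1*(-24)) = -2*(-1 + 24) = -2*23 = -46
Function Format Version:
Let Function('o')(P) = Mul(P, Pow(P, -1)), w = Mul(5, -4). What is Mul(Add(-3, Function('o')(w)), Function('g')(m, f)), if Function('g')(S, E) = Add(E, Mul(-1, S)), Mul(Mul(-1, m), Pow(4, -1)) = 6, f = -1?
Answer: -46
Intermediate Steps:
m = -24 (m = Mul(-4, 6) = -24)
w = -20
Function('o')(P) = 1
Mul(Add(-3, Function('o')(w)), Function('g')(m, f)) = Mul(Add(-3, 1), Add(-1, Mul(-1, -24))) = Mul(-2, Add(-1, 24)) = Mul(-2, 23) = -46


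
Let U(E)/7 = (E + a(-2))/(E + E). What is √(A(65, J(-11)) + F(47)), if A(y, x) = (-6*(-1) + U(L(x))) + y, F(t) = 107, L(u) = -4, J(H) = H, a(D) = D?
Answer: √733/2 ≈ 13.537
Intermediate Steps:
U(E) = 7*(-2 + E)/(2*E) (U(E) = 7*((E - 2)/(E + E)) = 7*((-2 + E)/((2*E))) = 7*((-2 + E)*(1/(2*E))) = 7*((-2 + E)/(2*E)) = 7*(-2 + E)/(2*E))
A(y, x) = 45/4 + y (A(y, x) = (-6*(-1) + (7/2 - 7/(-4))) + y = (6 + (7/2 - 7*(-¼))) + y = (6 + (7/2 + 7/4)) + y = (6 + 21/4) + y = 45/4 + y)
√(A(65, J(-11)) + F(47)) = √((45/4 + 65) + 107) = √(305/4 + 107) = √(733/4) = √733/2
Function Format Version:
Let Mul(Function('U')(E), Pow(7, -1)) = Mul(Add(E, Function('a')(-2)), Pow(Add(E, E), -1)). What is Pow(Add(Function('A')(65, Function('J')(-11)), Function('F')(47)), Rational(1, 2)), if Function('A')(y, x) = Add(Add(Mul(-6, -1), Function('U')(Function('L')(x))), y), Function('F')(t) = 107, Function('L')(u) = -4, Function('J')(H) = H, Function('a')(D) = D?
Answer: Mul(Rational(1, 2), Pow(733, Rational(1, 2))) ≈ 13.537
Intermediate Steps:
Function('U')(E) = Mul(Rational(7, 2), Pow(E, -1), Add(-2, E)) (Function('U')(E) = Mul(7, Mul(Add(E, -2), Pow(Add(E, E), -1))) = Mul(7, Mul(Add(-2, E), Pow(Mul(2, E), -1))) = Mul(7, Mul(Add(-2, E), Mul(Rational(1, 2), Pow(E, -1)))) = Mul(7, Mul(Rational(1, 2), Pow(E, -1), Add(-2, E))) = Mul(Rational(7, 2), Pow(E, -1), Add(-2, E)))
Function('A')(y, x) = Add(Rational(45, 4), y) (Function('A')(y, x) = Add(Add(Mul(-6, -1), Add(Rational(7, 2), Mul(-7, Pow(-4, -1)))), y) = Add(Add(6, Add(Rational(7, 2), Mul(-7, Rational(-1, 4)))), y) = Add(Add(6, Add(Rational(7, 2), Rational(7, 4))), y) = Add(Add(6, Rational(21, 4)), y) = Add(Rational(45, 4), y))
Pow(Add(Function('A')(65, Function('J')(-11)), Function('F')(47)), Rational(1, 2)) = Pow(Add(Add(Rational(45, 4), 65), 107), Rational(1, 2)) = Pow(Add(Rational(305, 4), 107), Rational(1, 2)) = Pow(Rational(733, 4), Rational(1, 2)) = Mul(Rational(1, 2), Pow(733, Rational(1, 2)))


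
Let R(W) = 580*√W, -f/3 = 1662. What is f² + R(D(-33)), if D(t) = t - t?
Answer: 24860196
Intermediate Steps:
f = -4986 (f = -3*1662 = -4986)
D(t) = 0
f² + R(D(-33)) = (-4986)² + 580*√0 = 24860196 + 580*0 = 24860196 + 0 = 24860196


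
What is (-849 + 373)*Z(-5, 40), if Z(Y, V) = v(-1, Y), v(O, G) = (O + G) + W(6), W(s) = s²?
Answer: -14280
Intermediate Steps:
v(O, G) = 36 + G + O (v(O, G) = (O + G) + 6² = (G + O) + 36 = 36 + G + O)
Z(Y, V) = 35 + Y (Z(Y, V) = 36 + Y - 1 = 35 + Y)
(-849 + 373)*Z(-5, 40) = (-849 + 373)*(35 - 5) = -476*30 = -14280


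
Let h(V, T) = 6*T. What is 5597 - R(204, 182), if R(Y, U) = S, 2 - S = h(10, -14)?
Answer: 5511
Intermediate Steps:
S = 86 (S = 2 - 6*(-14) = 2 - 1*(-84) = 2 + 84 = 86)
R(Y, U) = 86
5597 - R(204, 182) = 5597 - 1*86 = 5597 - 86 = 5511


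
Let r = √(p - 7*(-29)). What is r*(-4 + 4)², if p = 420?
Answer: 0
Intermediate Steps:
r = √623 (r = √(420 - 7*(-29)) = √(420 + 203) = √623 ≈ 24.960)
r*(-4 + 4)² = √623*(-4 + 4)² = √623*0² = √623*0 = 0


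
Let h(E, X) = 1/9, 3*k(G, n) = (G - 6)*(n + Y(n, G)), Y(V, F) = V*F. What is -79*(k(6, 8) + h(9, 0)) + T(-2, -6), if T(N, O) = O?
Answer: -133/9 ≈ -14.778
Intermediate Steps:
Y(V, F) = F*V
k(G, n) = (-6 + G)*(n + G*n)/3 (k(G, n) = ((G - 6)*(n + G*n))/3 = ((-6 + G)*(n + G*n))/3 = (-6 + G)*(n + G*n)/3)
h(E, X) = ⅑
-79*(k(6, 8) + h(9, 0)) + T(-2, -6) = -79*((⅓)*8*(-6 + 6² - 5*6) + ⅑) - 6 = -79*((⅓)*8*(-6 + 36 - 30) + ⅑) - 6 = -79*((⅓)*8*0 + ⅑) - 6 = -79*(0 + ⅑) - 6 = -79*⅑ - 6 = -79/9 - 6 = -133/9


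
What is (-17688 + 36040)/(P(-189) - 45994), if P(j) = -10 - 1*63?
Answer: -18352/46067 ≈ -0.39838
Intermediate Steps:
P(j) = -73 (P(j) = -10 - 63 = -73)
(-17688 + 36040)/(P(-189) - 45994) = (-17688 + 36040)/(-73 - 45994) = 18352/(-46067) = 18352*(-1/46067) = -18352/46067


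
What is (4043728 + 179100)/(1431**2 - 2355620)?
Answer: -4222828/307859 ≈ -13.717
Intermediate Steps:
(4043728 + 179100)/(1431**2 - 2355620) = 4222828/(2047761 - 2355620) = 4222828/(-307859) = 4222828*(-1/307859) = -4222828/307859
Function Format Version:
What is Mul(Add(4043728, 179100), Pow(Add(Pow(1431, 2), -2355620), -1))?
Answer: Rational(-4222828, 307859) ≈ -13.717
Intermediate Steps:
Mul(Add(4043728, 179100), Pow(Add(Pow(1431, 2), -2355620), -1)) = Mul(4222828, Pow(Add(2047761, -2355620), -1)) = Mul(4222828, Pow(-307859, -1)) = Mul(4222828, Rational(-1, 307859)) = Rational(-4222828, 307859)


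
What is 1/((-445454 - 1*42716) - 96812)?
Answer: -1/584982 ≈ -1.7095e-6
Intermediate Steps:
1/((-445454 - 1*42716) - 96812) = 1/((-445454 - 42716) - 96812) = 1/(-488170 - 96812) = 1/(-584982) = -1/584982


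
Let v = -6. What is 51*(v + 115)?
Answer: 5559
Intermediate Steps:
51*(v + 115) = 51*(-6 + 115) = 51*109 = 5559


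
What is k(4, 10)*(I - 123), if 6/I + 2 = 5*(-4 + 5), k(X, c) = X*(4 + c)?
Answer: -6776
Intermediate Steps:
I = 2 (I = 6/(-2 + 5*(-4 + 5)) = 6/(-2 + 5*1) = 6/(-2 + 5) = 6/3 = 6*(⅓) = 2)
k(4, 10)*(I - 123) = (4*(4 + 10))*(2 - 123) = (4*14)*(-121) = 56*(-121) = -6776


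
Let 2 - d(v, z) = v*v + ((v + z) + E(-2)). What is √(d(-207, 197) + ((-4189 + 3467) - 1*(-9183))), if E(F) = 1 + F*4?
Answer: I*√34369 ≈ 185.39*I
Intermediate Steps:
E(F) = 1 + 4*F
d(v, z) = 9 - v - z - v² (d(v, z) = 2 - (v*v + ((v + z) + (1 + 4*(-2)))) = 2 - (v² + ((v + z) + (1 - 8))) = 2 - (v² + ((v + z) - 7)) = 2 - (v² + (-7 + v + z)) = 2 - (-7 + v + z + v²) = 2 + (7 - v - z - v²) = 9 - v - z - v²)
√(d(-207, 197) + ((-4189 + 3467) - 1*(-9183))) = √((9 - 1*(-207) - 1*197 - 1*(-207)²) + ((-4189 + 3467) - 1*(-9183))) = √((9 + 207 - 197 - 1*42849) + (-722 + 9183)) = √((9 + 207 - 197 - 42849) + 8461) = √(-42830 + 8461) = √(-34369) = I*√34369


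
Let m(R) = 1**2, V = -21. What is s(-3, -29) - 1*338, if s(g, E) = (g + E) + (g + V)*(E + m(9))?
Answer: 302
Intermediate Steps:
m(R) = 1
s(g, E) = E + g + (1 + E)*(-21 + g) (s(g, E) = (g + E) + (g - 21)*(E + 1) = (E + g) + (-21 + g)*(1 + E) = (E + g) + (1 + E)*(-21 + g) = E + g + (1 + E)*(-21 + g))
s(-3, -29) - 1*338 = (-21 - 20*(-29) + 2*(-3) - 29*(-3)) - 1*338 = (-21 + 580 - 6 + 87) - 338 = 640 - 338 = 302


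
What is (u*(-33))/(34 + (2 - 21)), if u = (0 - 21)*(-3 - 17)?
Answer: -924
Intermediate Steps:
u = 420 (u = -21*(-20) = 420)
(u*(-33))/(34 + (2 - 21)) = (420*(-33))/(34 + (2 - 21)) = -13860/(34 - 19) = -13860/15 = -13860*1/15 = -924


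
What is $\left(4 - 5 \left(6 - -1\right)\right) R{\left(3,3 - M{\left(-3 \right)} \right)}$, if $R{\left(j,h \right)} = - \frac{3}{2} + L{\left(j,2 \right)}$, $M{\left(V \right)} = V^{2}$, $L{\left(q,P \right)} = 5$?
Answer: $- \frac{217}{2} \approx -108.5$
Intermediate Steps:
$R{\left(j,h \right)} = \frac{7}{2}$ ($R{\left(j,h \right)} = - \frac{3}{2} + 5 = \frac{7}{2}$)
$\left(4 - 5 \left(6 - -1\right)\right) R{\left(3,3 - M{\left(-3 \right)} \right)} = \left(4 - 5 \left(6 - -1\right)\right) \frac{7}{2} = \left(4 - 5 \left(6 + 1\right)\right) \frac{7}{2} = \left(4 - 35\right) \frac{7}{2} = \left(-31\right) \frac{7}{2} = - \frac{217}{2}$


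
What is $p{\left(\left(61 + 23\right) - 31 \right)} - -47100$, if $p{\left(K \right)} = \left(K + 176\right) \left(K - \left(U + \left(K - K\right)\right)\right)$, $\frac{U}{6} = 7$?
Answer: $49619$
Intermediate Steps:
$U = 42$ ($U = 6 \cdot 7 = 42$)
$p{\left(K \right)} = \left(-42 + K\right) \left(176 + K\right)$ ($p{\left(K \right)} = \left(K + 176\right) \left(K - \left(42 + \left(K - K\right)\right)\right) = \left(176 + K\right) \left(K - \left(42 + 0\right)\right) = \left(176 + K\right) \left(K - 42\right) = \left(176 + K\right) \left(-42 + K\right) = \left(-42 + K\right) \left(176 + K\right)$)
$p{\left(\left(61 + 23\right) - 31 \right)} - -47100 = \left(-7392 + \left(\left(61 + 23\right) - 31\right)^{2} + 134 \left(\left(61 + 23\right) - 31\right)\right) - -47100 = \left(-7392 + \left(84 - 31\right)^{2} + 134 \left(84 - 31\right)\right) + 47100 = \left(-7392 + 53^{2} + 134 \cdot 53\right) + 47100 = \left(-7392 + 2809 + 7102\right) + 47100 = 2519 + 47100 = 49619$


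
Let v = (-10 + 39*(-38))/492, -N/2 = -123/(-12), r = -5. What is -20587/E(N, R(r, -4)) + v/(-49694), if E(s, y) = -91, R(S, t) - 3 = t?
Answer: 17976461491/79460706 ≈ 226.23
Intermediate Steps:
R(S, t) = 3 + t
N = -41/2 (N = -(-246)/(-12) = -(-246)*(-1)/12 = -2*41/4 = -41/2 ≈ -20.500)
v = -373/123 (v = (-10 - 1482)*(1/492) = -1492*1/492 = -373/123 ≈ -3.0325)
-20587/E(N, R(r, -4)) + v/(-49694) = -20587/(-91) - 373/123/(-49694) = -20587*(-1/91) - 373/123*(-1/49694) = 2941/13 + 373/6112362 = 17976461491/79460706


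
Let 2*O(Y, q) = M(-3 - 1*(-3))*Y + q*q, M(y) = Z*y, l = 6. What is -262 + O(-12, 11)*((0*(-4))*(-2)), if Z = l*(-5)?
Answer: -262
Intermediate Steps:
Z = -30 (Z = 6*(-5) = -30)
M(y) = -30*y
O(Y, q) = q²/2 (O(Y, q) = ((-30*(-3 - 1*(-3)))*Y + q*q)/2 = ((-30*(-3 + 3))*Y + q²)/2 = ((-30*0)*Y + q²)/2 = (0*Y + q²)/2 = (0 + q²)/2 = q²/2)
-262 + O(-12, 11)*((0*(-4))*(-2)) = -262 + ((½)*11²)*((0*(-4))*(-2)) = -262 + ((½)*121)*(0*(-2)) = -262 + (121/2)*0 = -262 + 0 = -262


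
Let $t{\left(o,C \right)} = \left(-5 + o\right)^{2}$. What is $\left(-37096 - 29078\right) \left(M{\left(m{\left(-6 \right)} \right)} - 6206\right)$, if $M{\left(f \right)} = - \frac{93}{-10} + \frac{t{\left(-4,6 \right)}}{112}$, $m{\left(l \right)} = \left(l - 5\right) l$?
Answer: $\frac{114803518989}{280} \approx 4.1001 \cdot 10^{8}$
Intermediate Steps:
$m{\left(l \right)} = l \left(-5 + l\right)$ ($m{\left(l \right)} = \left(-5 + l\right) l = l \left(-5 + l\right)$)
$M{\left(f \right)} = \frac{5613}{560}$ ($M{\left(f \right)} = - \frac{93}{-10} + \frac{\left(-5 - 4\right)^{2}}{112} = \left(-93\right) \left(- \frac{1}{10}\right) + \left(-9\right)^{2} \cdot \frac{1}{112} = \frac{93}{10} + 81 \cdot \frac{1}{112} = \frac{93}{10} + \frac{81}{112} = \frac{5613}{560}$)
$\left(-37096 - 29078\right) \left(M{\left(m{\left(-6 \right)} \right)} - 6206\right) = \left(-37096 - 29078\right) \left(\frac{5613}{560} - 6206\right) = \left(-66174\right) \left(- \frac{3469747}{560}\right) = \frac{114803518989}{280}$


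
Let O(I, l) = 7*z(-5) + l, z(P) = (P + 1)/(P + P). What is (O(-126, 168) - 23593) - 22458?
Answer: -229401/5 ≈ -45880.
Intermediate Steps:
z(P) = (1 + P)/(2*P) (z(P) = (1 + P)/((2*P)) = (1 + P)*(1/(2*P)) = (1 + P)/(2*P))
O(I, l) = 14/5 + l (O(I, l) = 7*((1/2)*(1 - 5)/(-5)) + l = 7*((1/2)*(-1/5)*(-4)) + l = 7*(2/5) + l = 14/5 + l)
(O(-126, 168) - 23593) - 22458 = ((14/5 + 168) - 23593) - 22458 = (854/5 - 23593) - 22458 = -117111/5 - 22458 = -229401/5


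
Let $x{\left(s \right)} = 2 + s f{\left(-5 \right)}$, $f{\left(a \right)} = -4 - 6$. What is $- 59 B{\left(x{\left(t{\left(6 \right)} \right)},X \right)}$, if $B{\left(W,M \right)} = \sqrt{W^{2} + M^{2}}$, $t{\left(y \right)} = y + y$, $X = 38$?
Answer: $- 118 \sqrt{3842} \approx -7314.1$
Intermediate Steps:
$t{\left(y \right)} = 2 y$
$f{\left(a \right)} = -10$ ($f{\left(a \right)} = -4 - 6 = -10$)
$x{\left(s \right)} = 2 - 10 s$ ($x{\left(s \right)} = 2 + s \left(-10\right) = 2 - 10 s$)
$B{\left(W,M \right)} = \sqrt{M^{2} + W^{2}}$
$- 59 B{\left(x{\left(t{\left(6 \right)} \right)},X \right)} = - 59 \sqrt{38^{2} + \left(2 - 10 \cdot 2 \cdot 6\right)^{2}} = - 59 \sqrt{1444 + \left(2 - 120\right)^{2}} = - 59 \sqrt{1444 + \left(-118\right)^{2}} = - 59 \sqrt{1444 + 13924} = - 59 \sqrt{15368} = - 59 \cdot 2 \sqrt{3842} = - 118 \sqrt{3842}$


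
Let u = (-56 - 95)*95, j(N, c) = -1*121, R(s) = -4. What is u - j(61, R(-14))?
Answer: -14224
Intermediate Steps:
j(N, c) = -121
u = -14345 (u = -151*95 = -14345)
u - j(61, R(-14)) = -14345 - 1*(-121) = -14345 + 121 = -14224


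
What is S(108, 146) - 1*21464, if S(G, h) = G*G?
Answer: -9800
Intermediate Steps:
S(G, h) = G**2
S(108, 146) - 1*21464 = 108**2 - 1*21464 = 11664 - 21464 = -9800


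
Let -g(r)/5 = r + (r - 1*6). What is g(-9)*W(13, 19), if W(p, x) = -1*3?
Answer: -360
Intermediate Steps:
g(r) = 30 - 10*r (g(r) = -5*(r + (r - 1*6)) = -5*(r + (r - 6)) = -5*(r + (-6 + r)) = -5*(-6 + 2*r) = 30 - 10*r)
W(p, x) = -3
g(-9)*W(13, 19) = (30 - 10*(-9))*(-3) = (30 + 90)*(-3) = 120*(-3) = -360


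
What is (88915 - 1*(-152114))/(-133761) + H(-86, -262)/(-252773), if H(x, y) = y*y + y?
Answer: -23357489373/11270389751 ≈ -2.0725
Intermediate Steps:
H(x, y) = y + y² (H(x, y) = y² + y = y + y²)
(88915 - 1*(-152114))/(-133761) + H(-86, -262)/(-252773) = (88915 - 1*(-152114))/(-133761) - 262*(1 - 262)/(-252773) = (88915 + 152114)*(-1/133761) - 262*(-261)*(-1/252773) = 241029*(-1/133761) + 68382*(-1/252773) = -80343/44587 - 68382/252773 = -23357489373/11270389751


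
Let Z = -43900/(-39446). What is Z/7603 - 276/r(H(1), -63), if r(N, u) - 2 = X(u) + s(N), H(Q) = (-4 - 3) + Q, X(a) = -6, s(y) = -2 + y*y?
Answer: -6897772824/749769845 ≈ -9.1999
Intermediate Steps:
s(y) = -2 + y²
Z = 21950/19723 (Z = -43900*(-1/39446) = 21950/19723 ≈ 1.1129)
H(Q) = -7 + Q
r(N, u) = -6 + N² (r(N, u) = 2 + (-6 + (-2 + N²)) = 2 + (-8 + N²) = -6 + N²)
Z/7603 - 276/r(H(1), -63) = (21950/19723)/7603 - 276/(-6 + (-7 + 1)²) = (21950/19723)*(1/7603) - 276/(-6 + (-6)²) = 21950/149953969 - 276/(-6 + 36) = 21950/149953969 - 276/30 = 21950/149953969 - 276*1/30 = 21950/149953969 - 46/5 = -6897772824/749769845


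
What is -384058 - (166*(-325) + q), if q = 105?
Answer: -330213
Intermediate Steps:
-384058 - (166*(-325) + q) = -384058 - (166*(-325) + 105) = -384058 - (-53950 + 105) = -384058 - 1*(-53845) = -384058 + 53845 = -330213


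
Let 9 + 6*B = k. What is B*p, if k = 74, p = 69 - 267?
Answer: -2145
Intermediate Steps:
p = -198
B = 65/6 (B = -3/2 + (1/6)*74 = -3/2 + 37/3 = 65/6 ≈ 10.833)
B*p = (65/6)*(-198) = -2145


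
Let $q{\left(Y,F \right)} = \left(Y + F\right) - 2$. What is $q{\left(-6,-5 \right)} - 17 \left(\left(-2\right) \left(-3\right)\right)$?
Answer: $-115$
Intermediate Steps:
$q{\left(Y,F \right)} = -2 + F + Y$ ($q{\left(Y,F \right)} = \left(F + Y\right) - 2 = -2 + F + Y$)
$q{\left(-6,-5 \right)} - 17 \left(\left(-2\right) \left(-3\right)\right) = \left(-2 - 5 - 6\right) - 17 \left(\left(-2\right) \left(-3\right)\right) = -13 - 102 = -115$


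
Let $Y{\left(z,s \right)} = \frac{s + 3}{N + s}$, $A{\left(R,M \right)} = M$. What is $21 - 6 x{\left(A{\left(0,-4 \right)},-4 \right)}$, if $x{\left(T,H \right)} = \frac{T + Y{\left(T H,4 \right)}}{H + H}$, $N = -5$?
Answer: $\frac{51}{4} \approx 12.75$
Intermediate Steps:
$Y{\left(z,s \right)} = \frac{3 + s}{-5 + s}$ ($Y{\left(z,s \right)} = \frac{s + 3}{-5 + s} = \frac{3 + s}{-5 + s}$)
$x{\left(T,H \right)} = \frac{-7 + T}{2 H}$ ($x{\left(T,H \right)} = \frac{T + \frac{3 + 4}{-5 + 4}}{H + H} = \frac{T + \frac{1}{-1} \cdot 7}{2 H} = \left(T - 7\right) \frac{1}{2 H} = \left(-7 + T\right) \frac{1}{2 H} = \frac{-7 + T}{2 H}$)
$21 - 6 x{\left(A{\left(0,-4 \right)},-4 \right)} = 21 - 6 \frac{-7 - 4}{2 \left(-4\right)} = 21 - 6 \cdot \frac{1}{2} \left(- \frac{1}{4}\right) \left(-11\right) = 21 - \frac{33}{4} = \frac{51}{4}$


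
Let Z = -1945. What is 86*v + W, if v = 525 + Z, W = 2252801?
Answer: 2130681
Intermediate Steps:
v = -1420 (v = 525 - 1945 = -1420)
86*v + W = 86*(-1420) + 2252801 = -122120 + 2252801 = 2130681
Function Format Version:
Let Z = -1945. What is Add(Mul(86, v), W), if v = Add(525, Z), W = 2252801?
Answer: 2130681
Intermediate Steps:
v = -1420 (v = Add(525, -1945) = -1420)
Add(Mul(86, v), W) = Add(Mul(86, -1420), 2252801) = Add(-122120, 2252801) = 2130681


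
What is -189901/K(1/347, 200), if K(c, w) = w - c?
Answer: -65895647/69399 ≈ -949.52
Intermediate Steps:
-189901/K(1/347, 200) = -189901/(200 - 1/347) = -189901/69399/347 = -189901*347/69399 = -65895647/69399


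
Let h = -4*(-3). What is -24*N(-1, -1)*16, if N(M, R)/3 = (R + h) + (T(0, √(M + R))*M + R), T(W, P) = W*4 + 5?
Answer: -5760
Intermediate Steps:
T(W, P) = 5 + 4*W (T(W, P) = 4*W + 5 = 5 + 4*W)
h = 12
N(M, R) = 36 + 6*R + 15*M (N(M, R) = 3*((R + 12) + ((5 + 4*0)*M + R)) = 3*((12 + R) + ((5 + 0)*M + R)) = 3*((12 + R) + (5*M + R)) = 3*((12 + R) + (R + 5*M)) = 3*(12 + 2*R + 5*M) = 36 + 6*R + 15*M)
-24*N(-1, -1)*16 = -24*(36 + 6*(-1) + 15*(-1))*16 = -24*(36 - 6 - 15)*16 = -24*15*16 = -360*16 = -5760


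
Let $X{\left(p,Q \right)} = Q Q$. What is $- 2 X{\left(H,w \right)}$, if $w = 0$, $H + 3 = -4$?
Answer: $0$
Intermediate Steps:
$H = -7$ ($H = -3 - 4 = -7$)
$X{\left(p,Q \right)} = Q^{2}$
$- 2 X{\left(H,w \right)} = - 2 \cdot 0^{2} = \left(-2\right) 0 = 0$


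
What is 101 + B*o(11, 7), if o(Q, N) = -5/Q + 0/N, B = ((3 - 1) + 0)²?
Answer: 1091/11 ≈ 99.182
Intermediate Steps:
B = 4 (B = (2 + 0)² = 2² = 4)
o(Q, N) = -5/Q (o(Q, N) = -5/Q + 0 = -5/Q)
101 + B*o(11, 7) = 101 + 4*(-5/11) = 101 - 20/11 = 1091/11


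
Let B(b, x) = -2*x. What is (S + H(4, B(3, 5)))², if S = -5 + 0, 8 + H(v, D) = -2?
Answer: 225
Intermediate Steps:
H(v, D) = -10 (H(v, D) = -8 - 2 = -10)
S = -5
(S + H(4, B(3, 5)))² = (-5 - 10)² = (-15)² = 225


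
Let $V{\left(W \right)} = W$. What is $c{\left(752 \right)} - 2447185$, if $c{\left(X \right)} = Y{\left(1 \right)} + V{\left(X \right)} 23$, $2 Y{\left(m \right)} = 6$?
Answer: $-2429886$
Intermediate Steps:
$Y{\left(m \right)} = 3$ ($Y{\left(m \right)} = \frac{1}{2} \cdot 6 = 3$)
$c{\left(X \right)} = 3 + 23 X$ ($c{\left(X \right)} = 3 + X 23 = 3 + 23 X$)
$c{\left(752 \right)} - 2447185 = \left(3 + 23 \cdot 752\right) - 2447185 = \left(3 + 17296\right) - 2447185 = 17299 - 2447185 = -2429886$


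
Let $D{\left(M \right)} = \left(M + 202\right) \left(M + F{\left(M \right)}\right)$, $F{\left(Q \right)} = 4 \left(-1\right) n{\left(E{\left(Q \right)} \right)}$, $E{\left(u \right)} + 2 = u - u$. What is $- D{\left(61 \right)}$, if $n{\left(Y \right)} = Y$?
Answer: $-18147$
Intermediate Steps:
$E{\left(u \right)} = -2$ ($E{\left(u \right)} = -2 + \left(u - u\right) = -2 + 0 = -2$)
$F{\left(Q \right)} = 8$ ($F{\left(Q \right)} = 4 \left(-1\right) \left(-2\right) = \left(-4\right) \left(-2\right) = 8$)
$D{\left(M \right)} = \left(8 + M\right) \left(202 + M\right)$ ($D{\left(M \right)} = \left(M + 202\right) \left(M + 8\right) = \left(202 + M\right) \left(8 + M\right) = \left(8 + M\right) \left(202 + M\right)$)
$- D{\left(61 \right)} = - (1616 + 61^{2} + 210 \cdot 61) = - (1616 + 3721 + 12810) = \left(-1\right) 18147 = -18147$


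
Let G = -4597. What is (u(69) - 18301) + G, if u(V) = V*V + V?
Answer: -18068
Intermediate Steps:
u(V) = V + V**2 (u(V) = V**2 + V = V + V**2)
(u(69) - 18301) + G = (69*(1 + 69) - 18301) - 4597 = (69*70 - 18301) - 4597 = (4830 - 18301) - 4597 = -13471 - 4597 = -18068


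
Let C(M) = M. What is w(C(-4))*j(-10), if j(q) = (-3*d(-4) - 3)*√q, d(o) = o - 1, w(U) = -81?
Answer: -972*I*√10 ≈ -3073.7*I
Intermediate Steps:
d(o) = -1 + o
j(q) = 12*√q (j(q) = (-3*(-1 - 4) - 3)*√q = (-3*(-5) - 3)*√q = (15 - 3)*√q = 12*√q)
w(C(-4))*j(-10) = -972*√(-10) = -972*I*√10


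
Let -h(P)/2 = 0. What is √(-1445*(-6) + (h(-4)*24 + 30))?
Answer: 10*√87 ≈ 93.274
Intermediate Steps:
h(P) = 0 (h(P) = -2*0 = 0)
√(-1445*(-6) + (h(-4)*24 + 30)) = √(-1445*(-6) + (0*24 + 30)) = √(8670 + (0 + 30)) = √(8670 + 30) = √8700 = 10*√87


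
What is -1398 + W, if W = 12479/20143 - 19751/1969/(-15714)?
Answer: -870905616734317/623241863838 ≈ -1397.4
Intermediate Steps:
W = 386508911207/623241863838 (W = 12479*(1/20143) - 19751*1/1969*(-1/15714) = 12479/20143 - 19751/1969*(-1/15714) = 12479/20143 + 19751/30940866 = 386508911207/623241863838 ≈ 0.62016)
-1398 + W = -1398 + 386508911207/623241863838 = -870905616734317/623241863838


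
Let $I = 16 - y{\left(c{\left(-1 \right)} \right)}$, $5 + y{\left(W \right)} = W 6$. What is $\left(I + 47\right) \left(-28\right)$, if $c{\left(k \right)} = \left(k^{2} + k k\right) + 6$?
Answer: $-560$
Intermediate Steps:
$c{\left(k \right)} = 6 + 2 k^{2}$ ($c{\left(k \right)} = \left(k^{2} + k^{2}\right) + 6 = 2 k^{2} + 6 = 6 + 2 k^{2}$)
$y{\left(W \right)} = -5 + 6 W$ ($y{\left(W \right)} = -5 + W 6 = -5 + 6 W$)
$I = -27$ ($I = 16 - \left(-5 + 6 \left(6 + 2 \left(-1\right)^{2}\right)\right) = 16 - \left(-5 + 6 \left(6 + 2 \cdot 1\right)\right) = 16 - \left(-5 + 6 \left(6 + 2\right)\right) = 16 - \left(-5 + 6 \cdot 8\right) = 16 - \left(-5 + 48\right) = 16 - 43 = -27$)
$\left(I + 47\right) \left(-28\right) = \left(-27 + 47\right) \left(-28\right) = 20 \left(-28\right) = -560$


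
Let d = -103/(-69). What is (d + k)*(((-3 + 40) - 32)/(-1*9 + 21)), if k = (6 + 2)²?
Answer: 22595/828 ≈ 27.289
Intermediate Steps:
d = 103/69 (d = -103*(-1/69) = 103/69 ≈ 1.4928)
k = 64 (k = 8² = 64)
(d + k)*(((-3 + 40) - 32)/(-1*9 + 21)) = (103/69 + 64)*(((-3 + 40) - 32)/(-1*9 + 21)) = 4519*((37 - 32)/(-9 + 21))/69 = 4519*(5/12)/69 = 4519*(5*(1/12))/69 = (4519/69)*(5/12) = 22595/828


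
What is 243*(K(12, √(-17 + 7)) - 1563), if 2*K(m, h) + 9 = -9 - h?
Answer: -381996 - 243*I*√10/2 ≈ -3.82e+5 - 384.22*I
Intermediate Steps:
K(m, h) = -9 - h/2 (K(m, h) = -9/2 + (-9 - h)/2 = -9/2 + (-9/2 - h/2) = -9 - h/2)
243*(K(12, √(-17 + 7)) - 1563) = 243*((-9 - √(-17 + 7)/2) - 1563) = 243*((-9 - I*√10/2) - 1563) = 243*(-1572 - I*√10/2) = -381996 - 243*I*√10/2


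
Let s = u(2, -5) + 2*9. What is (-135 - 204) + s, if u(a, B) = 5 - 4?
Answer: -320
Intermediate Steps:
u(a, B) = 1
s = 19 (s = 1 + 2*9 = 1 + 18 = 19)
(-135 - 204) + s = (-135 - 204) + 19 = -339 + 19 = -320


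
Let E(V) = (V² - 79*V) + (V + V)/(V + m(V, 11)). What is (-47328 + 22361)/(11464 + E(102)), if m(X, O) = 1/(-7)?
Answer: -17801471/9847958 ≈ -1.8076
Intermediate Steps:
m(X, O) = -⅐
E(V) = V² - 79*V + 2*V/(-⅐ + V) (E(V) = (V² - 79*V) + (V + V)/(V - ⅐) = (V² - 79*V) + (2*V)/(-⅐ + V) = (V² - 79*V) + 2*V/(-⅐ + V) = V² - 79*V + 2*V/(-⅐ + V))
(-47328 + 22361)/(11464 + E(102)) = (-47328 + 22361)/(11464 + 102*(93 - 554*102 + 7*102²)/(-1 + 7*102)) = -24967/(11464 + 102*(93 - 56508 + 7*10404)/(-1 + 714)) = -24967/(11464 + 102*(93 - 56508 + 72828)/713) = -24967/(11464 + 102*(1/713)*16413) = -24967/(11464 + 1674126/713) = -24967/9847958/713 = -24967*713/9847958 = -17801471/9847958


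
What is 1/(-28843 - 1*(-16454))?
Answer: -1/12389 ≈ -8.0717e-5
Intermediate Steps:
1/(-28843 - 1*(-16454)) = 1/(-28843 + 16454) = 1/(-12389) = -1/12389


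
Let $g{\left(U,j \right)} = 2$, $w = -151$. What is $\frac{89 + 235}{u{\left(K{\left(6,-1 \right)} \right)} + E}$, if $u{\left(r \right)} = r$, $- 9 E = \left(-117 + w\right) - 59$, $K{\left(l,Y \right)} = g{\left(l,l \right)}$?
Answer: $\frac{972}{115} \approx 8.4522$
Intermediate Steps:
$K{\left(l,Y \right)} = 2$
$E = \frac{109}{3}$ ($E = - \frac{\left(-117 - 151\right) - 59}{9} = - \frac{-268 - 59}{9} = \left(- \frac{1}{9}\right) \left(-327\right) = \frac{109}{3} \approx 36.333$)
$\frac{89 + 235}{u{\left(K{\left(6,-1 \right)} \right)} + E} = \frac{89 + 235}{2 + \frac{109}{3}} = \frac{324}{\frac{115}{3}} = 324 \cdot \frac{3}{115} = \frac{972}{115}$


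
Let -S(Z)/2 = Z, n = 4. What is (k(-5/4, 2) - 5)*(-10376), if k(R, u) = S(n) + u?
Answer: 114136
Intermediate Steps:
S(Z) = -2*Z
k(R, u) = -8 + u (k(R, u) = -2*4 + u = -8 + u)
(k(-5/4, 2) - 5)*(-10376) = ((-8 + 2) - 5)*(-10376) = (-6 - 5)*(-10376) = -11*(-10376) = 114136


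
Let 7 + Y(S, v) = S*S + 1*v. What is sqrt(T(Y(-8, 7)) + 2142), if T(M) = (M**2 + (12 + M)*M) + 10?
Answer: 2*sqrt(2778) ≈ 105.41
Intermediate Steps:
Y(S, v) = -7 + v + S**2 (Y(S, v) = -7 + (S*S + 1*v) = -7 + (S**2 + v) = -7 + (v + S**2) = -7 + v + S**2)
T(M) = 10 + M**2 + M*(12 + M) (T(M) = (M**2 + M*(12 + M)) + 10 = 10 + M**2 + M*(12 + M))
sqrt(T(Y(-8, 7)) + 2142) = sqrt((10 + 2*(-7 + 7 + (-8)**2)**2 + 12*(-7 + 7 + (-8)**2)) + 2142) = sqrt((10 + 2*(-7 + 7 + 64)**2 + 12*(-7 + 7 + 64)) + 2142) = sqrt((10 + 2*64**2 + 12*64) + 2142) = sqrt((10 + 2*4096 + 768) + 2142) = sqrt((10 + 8192 + 768) + 2142) = sqrt(8970 + 2142) = sqrt(11112) = 2*sqrt(2778)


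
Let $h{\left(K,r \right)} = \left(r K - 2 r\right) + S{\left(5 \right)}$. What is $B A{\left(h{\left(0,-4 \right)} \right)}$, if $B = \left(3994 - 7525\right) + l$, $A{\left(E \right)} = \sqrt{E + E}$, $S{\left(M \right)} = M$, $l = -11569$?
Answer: $- 15100 \sqrt{26} \approx -76995.0$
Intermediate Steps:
$h{\left(K,r \right)} = 5 - 2 r + K r$ ($h{\left(K,r \right)} = \left(r K - 2 r\right) + 5 = \left(K r - 2 r\right) + 5 = \left(- 2 r + K r\right) + 5 = 5 - 2 r + K r$)
$A{\left(E \right)} = \sqrt{2} \sqrt{E}$ ($A{\left(E \right)} = \sqrt{2 E} = \sqrt{2} \sqrt{E}$)
$B = -15100$ ($B = \left(3994 - 7525\right) - 11569 = -3531 - 11569 = -15100$)
$B A{\left(h{\left(0,-4 \right)} \right)} = - 15100 \sqrt{2} \sqrt{5 - -8 + 0 \left(-4\right)} = - 15100 \sqrt{2} \sqrt{5 + 8 + 0} = - 15100 \sqrt{2} \sqrt{13} = - 15100 \sqrt{26}$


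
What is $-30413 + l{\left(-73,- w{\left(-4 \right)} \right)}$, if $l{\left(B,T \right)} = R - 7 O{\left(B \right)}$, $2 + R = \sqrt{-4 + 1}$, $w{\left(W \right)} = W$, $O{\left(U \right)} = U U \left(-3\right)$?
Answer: $81494 + i \sqrt{3} \approx 81494.0 + 1.732 i$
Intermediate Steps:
$O{\left(U \right)} = - 3 U^{2}$ ($O{\left(U \right)} = U^{2} \left(-3\right) = - 3 U^{2}$)
$R = -2 + i \sqrt{3}$ ($R = -2 + \sqrt{-4 + 1} = -2 + \sqrt{-3} = -2 + i \sqrt{3} \approx -2.0 + 1.732 i$)
$l{\left(B,T \right)} = -2 + 21 B^{2} + i \sqrt{3}$ ($l{\left(B,T \right)} = \left(-2 + i \sqrt{3}\right) - 7 \left(- 3 B^{2}\right) = \left(-2 + i \sqrt{3}\right) + 21 B^{2} = -2 + 21 B^{2} + i \sqrt{3}$)
$-30413 + l{\left(-73,- w{\left(-4 \right)} \right)} = -30413 + \left(-2 + 21 \left(-73\right)^{2} + i \sqrt{3}\right) = -30413 + \left(-2 + 21 \cdot 5329 + i \sqrt{3}\right) = -30413 + \left(-2 + 111909 + i \sqrt{3}\right) = -30413 + \left(111907 + i \sqrt{3}\right) = 81494 + i \sqrt{3}$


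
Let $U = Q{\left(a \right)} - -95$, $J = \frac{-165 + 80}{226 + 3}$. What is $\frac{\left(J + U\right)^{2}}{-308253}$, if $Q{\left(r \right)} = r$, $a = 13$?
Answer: $- \frac{607474609}{16165095573} \approx -0.037579$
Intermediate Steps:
$J = - \frac{85}{229} \approx -0.37118$
$U = 108$ ($U = 13 - -95 = 13 + 95 = 108$)
$\frac{\left(J + U\right)^{2}}{-308253} = \frac{\left(- \frac{85}{229} + 108\right)^{2}}{-308253} = \left(\frac{24647}{229}\right)^{2} \left(- \frac{1}{308253}\right) = \frac{607474609}{52441} \left(- \frac{1}{308253}\right) = - \frac{607474609}{16165095573}$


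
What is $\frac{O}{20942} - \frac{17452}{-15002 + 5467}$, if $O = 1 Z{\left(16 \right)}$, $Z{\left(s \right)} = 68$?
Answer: $\frac{183064082}{99840985} \approx 1.8336$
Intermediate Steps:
$O = 68$ ($O = 1 \cdot 68 = 68$)
$\frac{O}{20942} - \frac{17452}{-15002 + 5467} = \frac{68}{20942} - \frac{17452}{-15002 + 5467} = 68 \cdot \frac{1}{20942} - \frac{17452}{-9535} = \frac{34}{10471} - - \frac{17452}{9535} = \frac{34}{10471} + \frac{17452}{9535} = \frac{183064082}{99840985}$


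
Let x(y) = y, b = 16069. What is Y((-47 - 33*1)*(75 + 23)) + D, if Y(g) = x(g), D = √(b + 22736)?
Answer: -7840 + √38805 ≈ -7643.0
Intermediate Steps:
D = √38805 (D = √(16069 + 22736) = √38805 ≈ 196.99)
Y(g) = g
Y((-47 - 33*1)*(75 + 23)) + D = (-47 - 33*1)*(75 + 23) + √38805 = (-47 - 33)*98 + √38805 = -80*98 + √38805 = -7840 + √38805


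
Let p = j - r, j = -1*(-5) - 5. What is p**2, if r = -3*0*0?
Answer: 0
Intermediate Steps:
j = 0 (j = 5 - 5 = 0)
r = 0 (r = 0*0 = 0)
p = 0 (p = 0 - 1*0 = 0 + 0 = 0)
p**2 = 0**2 = 0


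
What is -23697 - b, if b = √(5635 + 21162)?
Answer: -23697 - √26797 ≈ -23861.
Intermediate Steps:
b = √26797 ≈ 163.70
-23697 - b = -23697 - √26797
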